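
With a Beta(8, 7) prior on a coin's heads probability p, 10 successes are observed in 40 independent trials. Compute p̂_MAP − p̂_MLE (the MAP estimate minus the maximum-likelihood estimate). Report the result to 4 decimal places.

Posterior is Beta(18, 37); MAP = (18−1)/(55−2) = 17/53 ≈ 0.32075.
MLE ignores the prior: p̂_MLE = k/n = 10/40 ≈ 0.25000.
Difference = 17/53 − 10/40 = 15/212 ≈ 0.0708.

MAP − MLE = 0.0708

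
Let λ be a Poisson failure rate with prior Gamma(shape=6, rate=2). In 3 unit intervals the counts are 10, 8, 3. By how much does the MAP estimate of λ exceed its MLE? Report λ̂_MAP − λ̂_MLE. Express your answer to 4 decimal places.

Σxᵢ = 21. Posterior is Gamma(27, 5); MAP = (27−1)/5 = 26/5 ≈ 5.20000.
MLE = x̄ = 21/3 ≈ 7.00000.
Difference = 26/5 − 21/3 = -9/5 ≈ -1.8000.

MAP − MLE = -1.8000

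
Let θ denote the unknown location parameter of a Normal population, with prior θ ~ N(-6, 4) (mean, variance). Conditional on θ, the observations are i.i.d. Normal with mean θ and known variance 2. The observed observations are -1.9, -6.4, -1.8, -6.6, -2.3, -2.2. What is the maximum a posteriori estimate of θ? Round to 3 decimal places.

n = 6; x̄ = ((-1.9) + (-6.4) + (-1.8) + (-6.6) + (-2.3) + (-2.2))/6 = -21.2/6 = -53/15 ≈ -3.5333.
For a Normal prior and Normal likelihood with known variance, the posterior is Normal; its mode equals its mean, the precision-weighted average.
Prior precision 1/σ₀² = 1/4 = 0.25; data precision n/σ² = 6/2 = 3.
θ̂ = (0.25·(-6) + 3·(-53/15)) / (0.25 + 3) = (-12.1)/3.25 = -242/65 ≈ -3.723.

θ̂_MAP = -3.723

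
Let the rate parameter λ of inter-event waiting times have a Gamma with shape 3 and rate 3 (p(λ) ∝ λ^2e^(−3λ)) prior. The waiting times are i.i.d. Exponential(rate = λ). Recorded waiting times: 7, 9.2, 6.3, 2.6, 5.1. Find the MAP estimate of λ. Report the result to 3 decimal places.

The Exponential(rate=λ) likelihood is ∝ λ^n e^(−λΣtᵢ). Here n = 5 and Σtᵢ = 7 + 9.2 + 6.3 + 2.6 + 5.1 = 30.2.
Posterior ∝ λ^2e^(−3λ) · λ^5e^(−30.2λ) = λ^7e^(−33.2λ), i.e. Gamma(8, 33.2).
Mode = (a−1)/b = 7/33.2 ≈ 0.211.

λ̂_MAP = 0.211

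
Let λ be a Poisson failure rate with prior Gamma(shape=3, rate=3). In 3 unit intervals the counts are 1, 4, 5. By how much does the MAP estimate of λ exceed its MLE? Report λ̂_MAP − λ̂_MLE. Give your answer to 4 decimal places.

Σxᵢ = 10. Posterior is Gamma(13, 6); MAP = (13−1)/6 = 12/6 ≈ 2.00000.
MLE = x̄ = 10/3 ≈ 3.33333.
Difference = 12/6 − 10/3 = -4/3 ≈ -1.3333.

MAP − MLE = -1.3333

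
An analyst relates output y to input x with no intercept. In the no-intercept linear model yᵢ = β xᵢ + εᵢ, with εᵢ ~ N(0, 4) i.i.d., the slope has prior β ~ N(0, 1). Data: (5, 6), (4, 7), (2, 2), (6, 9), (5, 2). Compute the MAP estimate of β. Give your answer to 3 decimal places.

β̂_MAP = 1.145

log p(β | y) = −Σ(yᵢ − βxᵢ)²/(2·4) − β²/(2·1) + const.
Setting the derivative to zero: Σxᵢ(yᵢ − βxᵢ)/4 − β/1 = 0, so β = Σxᵢyᵢ / (Σxᵢ² + σ²/τ²).
Σxᵢyᵢ = 5·6 + 4·7 + 2·2 + 6·9 + 5·2 = 126; Σxᵢ² = 106; σ²/τ² = 4.
β̂_MAP = 126 / (106 + 4) = 126/110 ≈ 1.145.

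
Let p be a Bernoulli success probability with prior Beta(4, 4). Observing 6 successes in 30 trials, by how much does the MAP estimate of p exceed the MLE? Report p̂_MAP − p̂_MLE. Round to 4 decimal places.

Posterior is Beta(10, 28); MAP = (10−1)/(38−2) = 9/36 ≈ 0.25000.
MLE ignores the prior: p̂_MLE = k/n = 6/30 ≈ 0.20000.
Difference = 9/36 − 6/30 = 1/20 ≈ 0.0500.

MAP − MLE = 0.0500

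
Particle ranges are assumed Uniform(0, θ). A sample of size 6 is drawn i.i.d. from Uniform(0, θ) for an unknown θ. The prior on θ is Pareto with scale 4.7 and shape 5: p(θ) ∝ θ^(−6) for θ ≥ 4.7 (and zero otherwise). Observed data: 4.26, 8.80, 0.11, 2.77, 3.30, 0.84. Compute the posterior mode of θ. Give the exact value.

θ̂_MAP = 8.80

The Uniform(0, θ) likelihood is θ^(−n) for θ ≥ max(xᵢ), zero otherwise. Here max(xᵢ) = 8.80.
Posterior ∝ θ^(−6) · θ^(−6) = θ^(−12) on θ ≥ max(4.7, 8.80) = 8.80.
This density is strictly decreasing in θ, so the posterior mode lies at the lower boundary of the support.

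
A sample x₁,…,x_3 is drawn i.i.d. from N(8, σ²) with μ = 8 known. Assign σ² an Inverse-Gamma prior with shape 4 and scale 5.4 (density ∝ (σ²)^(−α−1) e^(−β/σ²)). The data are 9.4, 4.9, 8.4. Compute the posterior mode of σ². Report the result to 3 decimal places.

σ̂²_MAP = 1.733

Sum of squared deviations about the known mean: SS = (9.4−8)² + (4.9−8)² + (8.4−8)² = 11.73.
The Normal likelihood contributes (σ²)^(−n/2) exp(−SS/(2σ²)), so the posterior is Inverse-Gamma(α + n/2, β + SS/2) = Inverse-Gamma(5.5, 11.265).
The mode of Inverse-Gamma(a, b) is b/(a+1) = 11.265/6.5 ≈ 1.733.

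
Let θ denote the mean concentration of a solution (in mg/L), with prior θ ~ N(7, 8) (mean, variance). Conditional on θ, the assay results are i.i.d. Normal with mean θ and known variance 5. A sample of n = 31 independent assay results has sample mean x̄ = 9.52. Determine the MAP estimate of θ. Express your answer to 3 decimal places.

θ̂_MAP = 9.470

n = 31, x̄ = 9.52.
For a Normal prior and Normal likelihood with known variance, the posterior is Normal; its mode equals its mean, the precision-weighted average.
Prior precision 1/σ₀² = 1/8 = 0.125; data precision n/σ² = 31/5 = 6.2.
θ̂ = (0.125·7 + 6.2·9.52) / (0.125 + 6.2) = 59.899/6.325 = 59899/6325 ≈ 9.470.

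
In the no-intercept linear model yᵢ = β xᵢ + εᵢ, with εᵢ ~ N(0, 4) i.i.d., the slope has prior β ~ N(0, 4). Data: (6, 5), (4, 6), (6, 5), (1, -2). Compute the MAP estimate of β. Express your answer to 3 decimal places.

log p(β | y) = −Σ(yᵢ − βxᵢ)²/(2·4) − β²/(2·4) + const.
Setting the derivative to zero: Σxᵢ(yᵢ − βxᵢ)/4 − β/4 = 0, so β = Σxᵢyᵢ / (Σxᵢ² + σ²/τ²).
Σxᵢyᵢ = 6·5 + 4·6 + 6·5 + 1·(-2) = 82; Σxᵢ² = 89; σ²/τ² = 1.
β̂_MAP = 82 / (89 + 1) = 82/90 ≈ 0.911.

β̂_MAP = 0.911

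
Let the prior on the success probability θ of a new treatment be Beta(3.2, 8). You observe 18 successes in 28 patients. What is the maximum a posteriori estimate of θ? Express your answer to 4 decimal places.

θ̂_MAP = 0.5430

Prior: Beta(3.2, 8).
Data: 18 successes in 28 trials. The binomial likelihood contributes θ^18(1−θ)^10, so the posterior is Beta(3.2+18, 8+10) = Beta(21.2, 18).
For Beta(a, b) with a, b > 1 the mode is (a−1)/(a+b−2) = 20.2/37.2 ≈ 0.5430.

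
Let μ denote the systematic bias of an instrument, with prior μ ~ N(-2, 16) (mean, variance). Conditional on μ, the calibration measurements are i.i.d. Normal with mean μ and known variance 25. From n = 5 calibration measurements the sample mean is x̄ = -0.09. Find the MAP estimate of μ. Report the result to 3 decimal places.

μ̂_MAP = -0.545

n = 5, x̄ = -0.09.
For a Normal prior and Normal likelihood with known variance, the posterior is Normal; its mode equals its mean, the precision-weighted average.
Prior precision 1/σ₀² = 1/16 = 0.0625; data precision n/σ² = 5/25 = 0.2.
μ̂ = (0.0625·(-2) + 0.2·(-0.09)) / (0.0625 + 0.2) = (-0.143)/0.2625 = -286/525 ≈ -0.545.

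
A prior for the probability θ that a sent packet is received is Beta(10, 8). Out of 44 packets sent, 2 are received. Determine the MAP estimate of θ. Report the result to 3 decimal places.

θ̂_MAP = 0.183

Prior: Beta(10, 8).
Data: 2 successes in 44 trials. The binomial likelihood contributes θ^2(1−θ)^42, so the posterior is Beta(10+2, 8+42) = Beta(12, 50).
For Beta(a, b) with a, b > 1 the mode is (a−1)/(a+b−2) = 11/60 ≈ 0.183.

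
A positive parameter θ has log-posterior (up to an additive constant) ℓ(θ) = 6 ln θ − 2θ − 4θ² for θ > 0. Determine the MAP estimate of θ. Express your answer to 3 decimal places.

θ̂_MAP = 0.750

ℓ'(θ) = 6/θ − 2 − 8θ. Setting this to zero and multiplying by θ: 8θ² + 2θ − 6 = 0.
θ = (−2 + √(2² + 4·8·6)) / (2·8) = (−2 + √196) / 16 = (−2 + 14)/16 = 3/4.
ℓ''(θ) = −6/θ² − 8 < 0, confirming a maximum.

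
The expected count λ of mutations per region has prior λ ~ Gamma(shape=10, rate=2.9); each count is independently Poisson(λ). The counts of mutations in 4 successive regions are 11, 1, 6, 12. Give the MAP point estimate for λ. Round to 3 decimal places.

Σxᵢ = 11+1+6+12 = 30, with n = 4.
Posterior ∝ λ^9e^(−2.9λ) · λ^30e^(−4λ) = λ^39e^(−6.9λ), i.e. Gamma(shape=40, rate=6.9).
The mode of a Gamma(a, b) with a ≥ 1 (shape–rate) is (a−1)/b = 39/6.9 ≈ 5.652.

λ̂_MAP = 5.652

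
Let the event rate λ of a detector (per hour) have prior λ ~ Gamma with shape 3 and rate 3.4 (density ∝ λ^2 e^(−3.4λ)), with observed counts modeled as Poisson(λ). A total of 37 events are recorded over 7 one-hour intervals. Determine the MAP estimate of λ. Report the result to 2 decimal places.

λ̂_MAP = 3.75

Σxᵢ = 37, n = 7.
Posterior ∝ λ^2e^(−3.4λ) · λ^37e^(−7λ) = λ^39e^(−10.4λ), i.e. Gamma(shape=40, rate=10.4).
The mode of a Gamma(a, b) with a ≥ 1 (shape–rate) is (a−1)/b = 39/10.4 ≈ 3.75.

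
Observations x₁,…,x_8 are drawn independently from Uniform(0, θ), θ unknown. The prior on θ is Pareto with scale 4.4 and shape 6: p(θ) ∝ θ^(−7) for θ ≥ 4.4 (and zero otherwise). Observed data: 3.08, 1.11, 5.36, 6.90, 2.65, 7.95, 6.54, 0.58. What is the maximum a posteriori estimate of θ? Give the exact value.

θ̂_MAP = 7.95

The Uniform(0, θ) likelihood is θ^(−n) for θ ≥ max(xᵢ), zero otherwise. Here max(xᵢ) = 7.95.
Posterior ∝ θ^(−7) · θ^(−8) = θ^(−15) on θ ≥ max(4.4, 7.95) = 7.95.
This density is strictly decreasing in θ, so the posterior mode lies at the lower boundary of the support.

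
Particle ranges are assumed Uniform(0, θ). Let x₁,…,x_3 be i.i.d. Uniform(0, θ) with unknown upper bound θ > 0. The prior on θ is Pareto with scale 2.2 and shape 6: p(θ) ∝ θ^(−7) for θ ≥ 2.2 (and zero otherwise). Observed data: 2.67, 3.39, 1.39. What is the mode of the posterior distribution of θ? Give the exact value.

The Uniform(0, θ) likelihood is θ^(−n) for θ ≥ max(xᵢ), zero otherwise. Here max(xᵢ) = 3.39.
Posterior ∝ θ^(−7) · θ^(−3) = θ^(−10) on θ ≥ max(2.2, 3.39) = 3.39.
This density is strictly decreasing in θ, so the posterior mode lies at the lower boundary of the support.

θ̂_MAP = 3.39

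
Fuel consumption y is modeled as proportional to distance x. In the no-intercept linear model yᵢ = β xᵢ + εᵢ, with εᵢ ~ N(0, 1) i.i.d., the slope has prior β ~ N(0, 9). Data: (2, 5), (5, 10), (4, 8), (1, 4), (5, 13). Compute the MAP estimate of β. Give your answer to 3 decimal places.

log p(β | y) = −Σ(yᵢ − βxᵢ)²/(2·1) − β²/(2·9) + const.
Setting the derivative to zero: Σxᵢ(yᵢ − βxᵢ)/1 − β/9 = 0, so β = Σxᵢyᵢ / (Σxᵢ² + σ²/τ²).
Σxᵢyᵢ = 2·5 + 5·10 + 4·8 + 1·4 + 5·13 = 161; Σxᵢ² = 71; σ²/τ² = 1/9.
β̂_MAP = 161 / (71 + 1/9) = 161/(640/9) = 1449/640 ≈ 2.264.

β̂_MAP = 2.264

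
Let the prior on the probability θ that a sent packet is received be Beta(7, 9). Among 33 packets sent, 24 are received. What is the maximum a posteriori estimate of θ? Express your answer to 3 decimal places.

θ̂_MAP = 0.638

Prior: Beta(7, 9).
Data: 24 successes in 33 trials. The binomial likelihood contributes θ^24(1−θ)^9, so the posterior is Beta(7+24, 9+9) = Beta(31, 18).
For Beta(a, b) with a, b > 1 the mode is (a−1)/(a+b−2) = 30/47 ≈ 0.638.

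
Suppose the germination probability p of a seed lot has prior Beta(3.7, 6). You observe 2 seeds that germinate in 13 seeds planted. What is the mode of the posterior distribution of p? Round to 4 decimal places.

p̂_MAP = 0.2271

Prior: Beta(3.7, 6).
Data: 2 successes in 13 trials. The binomial likelihood contributes p^2(1−p)^11, so the posterior is Beta(3.7+2, 6+11) = Beta(5.7, 17).
For Beta(a, b) with a, b > 1 the mode is (a−1)/(a+b−2) = 4.7/20.7 ≈ 0.2271.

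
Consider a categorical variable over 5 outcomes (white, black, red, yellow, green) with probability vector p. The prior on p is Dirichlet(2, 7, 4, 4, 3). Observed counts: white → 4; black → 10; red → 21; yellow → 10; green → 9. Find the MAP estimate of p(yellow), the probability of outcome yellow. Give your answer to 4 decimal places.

MAP estimate of p(yellow) = 0.1884

The posterior is Dirichlet(αᵢ + nᵢ) = Dirichlet(6, 17, 25, 14, 12).
For a Dirichlet(a₁,…,a_K) with all aᵢ > 1, the mode has j-th component (aⱼ − 1)/(Σaᵢ − K).
Here Σaᵢ = 74 and K = 5, so p(yellow) = (14 − 1)/(74 − 5) = 13/69 ≈ 0.1884.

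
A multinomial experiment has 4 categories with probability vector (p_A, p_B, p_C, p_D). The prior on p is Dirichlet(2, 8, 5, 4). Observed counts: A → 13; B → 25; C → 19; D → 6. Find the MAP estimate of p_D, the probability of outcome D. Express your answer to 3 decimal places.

The posterior is Dirichlet(αᵢ + nᵢ) = Dirichlet(15, 33, 24, 10).
For a Dirichlet(a₁,…,a_K) with all aᵢ > 1, the mode has j-th component (aⱼ − 1)/(Σaᵢ − K).
Here Σaᵢ = 82 and K = 4, so p_D = (10 − 1)/(82 − 4) = 9/78 ≈ 0.115.

MAP estimate of p_D = 0.115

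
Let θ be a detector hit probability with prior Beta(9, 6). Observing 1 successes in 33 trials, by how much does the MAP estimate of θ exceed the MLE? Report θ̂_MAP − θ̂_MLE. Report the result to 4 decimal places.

MAP − MLE = 0.1653

Posterior is Beta(10, 38); MAP = (10−1)/(48−2) = 9/46 ≈ 0.19565.
MLE ignores the prior: θ̂_MLE = k/n = 1/33 ≈ 0.03030.
Difference = 9/46 − 1/33 = 251/1518 ≈ 0.1653.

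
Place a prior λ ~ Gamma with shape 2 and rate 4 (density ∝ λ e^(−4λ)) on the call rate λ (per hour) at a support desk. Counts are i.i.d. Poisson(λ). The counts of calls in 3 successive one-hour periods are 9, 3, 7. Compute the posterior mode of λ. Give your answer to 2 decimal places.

λ̂_MAP = 2.86

Σxᵢ = 9+3+7 = 19, with n = 3.
Posterior ∝ λe^(−4λ) · λ^19e^(−3λ) = λ^20e^(−7λ), i.e. Gamma(shape=21, rate=7).
The mode of a Gamma(a, b) with a ≥ 1 (shape–rate) is (a−1)/b = 20/7 ≈ 2.86.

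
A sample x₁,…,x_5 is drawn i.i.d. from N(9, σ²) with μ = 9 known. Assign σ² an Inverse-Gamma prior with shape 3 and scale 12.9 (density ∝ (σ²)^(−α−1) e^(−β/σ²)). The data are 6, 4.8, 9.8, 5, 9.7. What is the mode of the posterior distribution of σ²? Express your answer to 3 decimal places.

σ̂²_MAP = 5.352

Sum of squared deviations about the known mean: SS = (6−9)² + (4.8−9)² + (9.8−9)² + (5−9)² + (9.7−9)² = 43.77.
The Normal likelihood contributes (σ²)^(−n/2) exp(−SS/(2σ²)), so the posterior is Inverse-Gamma(α + n/2, β + SS/2) = Inverse-Gamma(5.5, 34.785).
The mode of Inverse-Gamma(a, b) is b/(a+1) = 34.785/6.5 ≈ 5.352.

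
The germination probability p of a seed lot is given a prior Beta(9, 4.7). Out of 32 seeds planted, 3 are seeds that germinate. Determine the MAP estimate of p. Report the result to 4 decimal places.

Prior: Beta(9, 4.7).
Data: 3 successes in 32 trials. The binomial likelihood contributes p^3(1−p)^29, so the posterior is Beta(9+3, 4.7+29) = Beta(12, 33.7).
For Beta(a, b) with a, b > 1 the mode is (a−1)/(a+b−2) = 11/43.7 ≈ 0.2517.

p̂_MAP = 0.2517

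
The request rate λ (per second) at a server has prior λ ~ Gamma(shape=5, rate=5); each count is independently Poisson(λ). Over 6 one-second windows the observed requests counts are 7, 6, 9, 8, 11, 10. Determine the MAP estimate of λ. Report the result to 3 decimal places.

Σxᵢ = 7+6+9+8+11+10 = 51, with n = 6.
Posterior ∝ λ^4e^(−5λ) · λ^51e^(−6λ) = λ^55e^(−11λ), i.e. Gamma(shape=56, rate=11).
The mode of a Gamma(a, b) with a ≥ 1 (shape–rate) is (a−1)/b = 55/11 ≈ 5.000.

λ̂_MAP = 5.000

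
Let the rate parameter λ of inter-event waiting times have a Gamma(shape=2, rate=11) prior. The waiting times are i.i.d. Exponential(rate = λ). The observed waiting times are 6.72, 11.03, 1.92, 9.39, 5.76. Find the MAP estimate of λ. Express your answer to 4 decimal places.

λ̂_MAP = 0.1309

The Exponential(rate=λ) likelihood is ∝ λ^n e^(−λΣtᵢ). Here n = 5 and Σtᵢ = 6.72 + 11.03 + 1.92 + 9.39 + 5.76 = 34.82.
Posterior ∝ λe^(−11λ) · λ^5e^(−34.82λ) = λ^6e^(−45.82λ), i.e. Gamma(7, 45.82).
Mode = (a−1)/b = 6/45.82 ≈ 0.1309.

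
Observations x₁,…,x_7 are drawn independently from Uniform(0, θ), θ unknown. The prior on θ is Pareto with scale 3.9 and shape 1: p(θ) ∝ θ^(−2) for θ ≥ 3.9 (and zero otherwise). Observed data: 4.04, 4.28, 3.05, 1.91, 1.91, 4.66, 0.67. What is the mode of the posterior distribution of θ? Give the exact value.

θ̂_MAP = 4.66

The Uniform(0, θ) likelihood is θ^(−n) for θ ≥ max(xᵢ), zero otherwise. Here max(xᵢ) = 4.66.
Posterior ∝ θ^(−2) · θ^(−7) = θ^(−9) on θ ≥ max(3.9, 4.66) = 4.66.
This density is strictly decreasing in θ, so the posterior mode lies at the lower boundary of the support.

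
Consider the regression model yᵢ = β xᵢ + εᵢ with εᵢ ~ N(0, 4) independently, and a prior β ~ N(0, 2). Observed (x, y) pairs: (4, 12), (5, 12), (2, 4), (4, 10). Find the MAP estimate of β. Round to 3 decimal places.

β̂_MAP = 2.476

log p(β | y) = −Σ(yᵢ − βxᵢ)²/(2·4) − β²/(2·2) + const.
Setting the derivative to zero: Σxᵢ(yᵢ − βxᵢ)/4 − β/2 = 0, so β = Σxᵢyᵢ / (Σxᵢ² + σ²/τ²).
Σxᵢyᵢ = 4·12 + 5·12 + 2·4 + 4·10 = 156; Σxᵢ² = 61; σ²/τ² = 2.
β̂_MAP = 156 / (61 + 2) = 156/63 ≈ 2.476.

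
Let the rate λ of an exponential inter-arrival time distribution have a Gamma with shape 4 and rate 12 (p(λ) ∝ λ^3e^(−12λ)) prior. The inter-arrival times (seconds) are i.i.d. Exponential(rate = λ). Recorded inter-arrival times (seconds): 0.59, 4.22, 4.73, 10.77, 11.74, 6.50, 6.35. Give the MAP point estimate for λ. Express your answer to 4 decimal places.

The Exponential(rate=λ) likelihood is ∝ λ^n e^(−λΣtᵢ). Here n = 7 and Σtᵢ = 0.59 + 4.22 + 4.73 + 10.77 + 11.74 + 6.50 + 6.35 = 44.90.
Posterior ∝ λ^3e^(−12λ) · λ^7e^(−44.90λ) = λ^10e^(−56.90λ), i.e. Gamma(11, 56.90).
Mode = (a−1)/b = 10/56.90 ≈ 0.1757.

λ̂_MAP = 0.1757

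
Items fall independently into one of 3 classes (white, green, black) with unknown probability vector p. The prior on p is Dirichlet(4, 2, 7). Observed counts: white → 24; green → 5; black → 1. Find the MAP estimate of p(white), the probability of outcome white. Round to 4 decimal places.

The posterior is Dirichlet(αᵢ + nᵢ) = Dirichlet(28, 7, 8).
For a Dirichlet(a₁,…,a_K) with all aᵢ > 1, the mode has j-th component (aⱼ − 1)/(Σaᵢ − K).
Here Σaᵢ = 43 and K = 3, so p(white) = (28 − 1)/(43 − 3) = 27/40 ≈ 0.6750.

MAP estimate of p(white) = 0.6750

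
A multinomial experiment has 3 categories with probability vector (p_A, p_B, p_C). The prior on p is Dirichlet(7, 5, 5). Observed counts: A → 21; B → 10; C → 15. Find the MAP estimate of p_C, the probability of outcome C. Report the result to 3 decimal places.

MAP estimate of p_C = 0.317

The posterior is Dirichlet(αᵢ + nᵢ) = Dirichlet(28, 15, 20).
For a Dirichlet(a₁,…,a_K) with all aᵢ > 1, the mode has j-th component (aⱼ − 1)/(Σaᵢ − K).
Here Σaᵢ = 63 and K = 3, so p_C = (20 − 1)/(63 − 3) = 19/60 ≈ 0.317.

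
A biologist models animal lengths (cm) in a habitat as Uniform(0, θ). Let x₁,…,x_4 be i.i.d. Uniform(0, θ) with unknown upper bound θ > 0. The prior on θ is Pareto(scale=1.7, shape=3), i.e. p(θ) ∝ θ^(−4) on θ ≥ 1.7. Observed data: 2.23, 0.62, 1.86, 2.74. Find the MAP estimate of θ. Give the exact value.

θ̂_MAP = 2.74

The Uniform(0, θ) likelihood is θ^(−n) for θ ≥ max(xᵢ), zero otherwise. Here max(xᵢ) = 2.74.
Posterior ∝ θ^(−4) · θ^(−4) = θ^(−8) on θ ≥ max(1.7, 2.74) = 2.74.
This density is strictly decreasing in θ, so the posterior mode lies at the lower boundary of the support.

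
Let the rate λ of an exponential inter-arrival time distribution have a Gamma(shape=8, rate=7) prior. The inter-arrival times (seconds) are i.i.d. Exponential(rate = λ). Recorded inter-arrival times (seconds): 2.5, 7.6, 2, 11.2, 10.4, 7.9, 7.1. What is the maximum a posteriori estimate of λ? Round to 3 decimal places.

The Exponential(rate=λ) likelihood is ∝ λ^n e^(−λΣtᵢ). Here n = 7 and Σtᵢ = 2.5 + 7.6 + 2 + 11.2 + 10.4 + 7.9 + 7.1 = 48.7.
Posterior ∝ λ^7e^(−7λ) · λ^7e^(−48.7λ) = λ^14e^(−55.7λ), i.e. Gamma(15, 55.7).
Mode = (a−1)/b = 14/55.7 ≈ 0.251.

λ̂_MAP = 0.251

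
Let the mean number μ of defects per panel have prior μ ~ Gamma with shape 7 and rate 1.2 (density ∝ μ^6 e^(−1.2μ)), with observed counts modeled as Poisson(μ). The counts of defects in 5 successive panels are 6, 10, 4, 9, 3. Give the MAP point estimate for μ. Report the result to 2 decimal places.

μ̂_MAP = 6.13

Σxᵢ = 6+10+4+9+3 = 32, with n = 5.
Posterior ∝ μ^6e^(−1.2μ) · μ^32e^(−5μ) = μ^38e^(−6.2μ), i.e. Gamma(shape=39, rate=6.2).
The mode of a Gamma(a, b) with a ≥ 1 (shape–rate) is (a−1)/b = 38/6.2 ≈ 6.13.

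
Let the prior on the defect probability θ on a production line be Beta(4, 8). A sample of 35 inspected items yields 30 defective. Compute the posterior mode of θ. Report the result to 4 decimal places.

θ̂_MAP = 0.7333

Prior: Beta(4, 8).
Data: 30 successes in 35 trials. The binomial likelihood contributes θ^30(1−θ)^5, so the posterior is Beta(4+30, 8+5) = Beta(34, 13).
For Beta(a, b) with a, b > 1 the mode is (a−1)/(a+b−2) = 33/45 ≈ 0.7333.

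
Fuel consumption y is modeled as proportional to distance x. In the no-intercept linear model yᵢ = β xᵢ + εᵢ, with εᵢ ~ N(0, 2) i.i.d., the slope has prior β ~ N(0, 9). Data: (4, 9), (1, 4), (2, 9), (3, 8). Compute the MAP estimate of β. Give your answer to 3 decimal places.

log p(β | y) = −Σ(yᵢ − βxᵢ)²/(2·2) − β²/(2·9) + const.
Setting the derivative to zero: Σxᵢ(yᵢ − βxᵢ)/2 − β/9 = 0, so β = Σxᵢyᵢ / (Σxᵢ² + σ²/τ²).
Σxᵢyᵢ = 4·9 + 1·4 + 2·9 + 3·8 = 82; Σxᵢ² = 30; σ²/τ² = 2/9.
β̂_MAP = 82 / (30 + 2/9) = 82/(272/9) = 369/136 ≈ 2.713.

β̂_MAP = 2.713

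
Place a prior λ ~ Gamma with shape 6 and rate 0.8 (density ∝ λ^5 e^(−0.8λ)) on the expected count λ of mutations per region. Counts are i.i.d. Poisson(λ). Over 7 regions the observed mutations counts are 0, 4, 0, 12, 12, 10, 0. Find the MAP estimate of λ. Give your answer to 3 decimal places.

λ̂_MAP = 5.513

Σxᵢ = 0+4+0+12+12+10+0 = 38, with n = 7.
Posterior ∝ λ^5e^(−0.8λ) · λ^38e^(−7λ) = λ^43e^(−7.8λ), i.e. Gamma(shape=44, rate=7.8).
The mode of a Gamma(a, b) with a ≥ 1 (shape–rate) is (a−1)/b = 43/7.8 ≈ 5.513.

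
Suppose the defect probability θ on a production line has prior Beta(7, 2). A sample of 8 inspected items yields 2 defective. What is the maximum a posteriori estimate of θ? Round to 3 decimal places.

Prior: Beta(7, 2).
Data: 2 successes in 8 trials. The binomial likelihood contributes θ^2(1−θ)^6, so the posterior is Beta(7+2, 2+6) = Beta(9, 8).
For Beta(a, b) with a, b > 1 the mode is (a−1)/(a+b−2) = 8/15 ≈ 0.533.

θ̂_MAP = 0.533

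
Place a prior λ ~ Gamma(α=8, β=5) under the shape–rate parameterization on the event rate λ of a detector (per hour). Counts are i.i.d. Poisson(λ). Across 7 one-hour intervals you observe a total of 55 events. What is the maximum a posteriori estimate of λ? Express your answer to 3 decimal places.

Σxᵢ = 55, n = 7.
Posterior ∝ λ^7e^(−5λ) · λ^55e^(−7λ) = λ^62e^(−12λ), i.e. Gamma(shape=63, rate=12).
The mode of a Gamma(a, b) with a ≥ 1 (shape–rate) is (a−1)/b = 62/12 ≈ 5.167.

λ̂_MAP = 5.167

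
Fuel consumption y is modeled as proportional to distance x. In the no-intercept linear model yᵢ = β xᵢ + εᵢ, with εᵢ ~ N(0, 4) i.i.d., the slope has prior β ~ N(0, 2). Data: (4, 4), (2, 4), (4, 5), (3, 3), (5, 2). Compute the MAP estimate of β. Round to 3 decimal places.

log p(β | y) = −Σ(yᵢ − βxᵢ)²/(2·4) − β²/(2·2) + const.
Setting the derivative to zero: Σxᵢ(yᵢ − βxᵢ)/4 − β/2 = 0, so β = Σxᵢyᵢ / (Σxᵢ² + σ²/τ²).
Σxᵢyᵢ = 4·4 + 2·4 + 4·5 + 3·3 + 5·2 = 63; Σxᵢ² = 70; σ²/τ² = 2.
β̂_MAP = 63 / (70 + 2) = 63/72 ≈ 0.875.

β̂_MAP = 0.875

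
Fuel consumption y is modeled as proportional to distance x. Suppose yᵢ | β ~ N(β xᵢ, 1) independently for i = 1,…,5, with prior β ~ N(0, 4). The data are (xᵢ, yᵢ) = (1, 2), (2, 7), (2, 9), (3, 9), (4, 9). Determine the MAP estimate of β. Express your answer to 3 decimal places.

log p(β | y) = −Σ(yᵢ − βxᵢ)²/(2·1) − β²/(2·4) + const.
Setting the derivative to zero: Σxᵢ(yᵢ − βxᵢ)/1 − β/4 = 0, so β = Σxᵢyᵢ / (Σxᵢ² + σ²/τ²).
Σxᵢyᵢ = 1·2 + 2·7 + 2·9 + 3·9 + 4·9 = 97; Σxᵢ² = 34; σ²/τ² = 0.25.
β̂_MAP = 97 / (34 + 0.25) = 97/34.25 ≈ 2.832.

β̂_MAP = 2.832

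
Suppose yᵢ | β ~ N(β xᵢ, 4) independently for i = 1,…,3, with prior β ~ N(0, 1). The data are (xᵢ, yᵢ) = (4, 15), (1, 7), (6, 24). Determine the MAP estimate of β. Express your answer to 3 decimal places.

β̂_MAP = 3.702

log p(β | y) = −Σ(yᵢ − βxᵢ)²/(2·4) − β²/(2·1) + const.
Setting the derivative to zero: Σxᵢ(yᵢ − βxᵢ)/4 − β/1 = 0, so β = Σxᵢyᵢ / (Σxᵢ² + σ²/τ²).
Σxᵢyᵢ = 4·15 + 1·7 + 6·24 = 211; Σxᵢ² = 53; σ²/τ² = 4.
β̂_MAP = 211 / (53 + 4) = 211/57 ≈ 3.702.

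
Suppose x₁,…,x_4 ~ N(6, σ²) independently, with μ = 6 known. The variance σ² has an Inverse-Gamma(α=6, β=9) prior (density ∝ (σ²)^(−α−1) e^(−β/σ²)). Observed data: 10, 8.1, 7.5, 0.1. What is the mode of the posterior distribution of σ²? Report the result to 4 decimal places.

Sum of squared deviations about the known mean: SS = (10−6)² + (8.1−6)² + (7.5−6)² + (0.1−6)² = 57.47.
The Normal likelihood contributes (σ²)^(−n/2) exp(−SS/(2σ²)), so the posterior is Inverse-Gamma(α + n/2, β + SS/2) = Inverse-Gamma(8, 37.735).
The mode of Inverse-Gamma(a, b) is b/(a+1) = 37.735/9 ≈ 4.1928.

σ̂²_MAP = 4.1928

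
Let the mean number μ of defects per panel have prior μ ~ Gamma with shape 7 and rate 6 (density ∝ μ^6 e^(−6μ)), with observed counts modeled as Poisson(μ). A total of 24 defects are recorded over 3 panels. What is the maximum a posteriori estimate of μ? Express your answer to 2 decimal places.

Σxᵢ = 24, n = 3.
Posterior ∝ μ^6e^(−6μ) · μ^24e^(−3μ) = μ^30e^(−9μ), i.e. Gamma(shape=31, rate=9).
The mode of a Gamma(a, b) with a ≥ 1 (shape–rate) is (a−1)/b = 30/9 ≈ 3.33.

μ̂_MAP = 3.33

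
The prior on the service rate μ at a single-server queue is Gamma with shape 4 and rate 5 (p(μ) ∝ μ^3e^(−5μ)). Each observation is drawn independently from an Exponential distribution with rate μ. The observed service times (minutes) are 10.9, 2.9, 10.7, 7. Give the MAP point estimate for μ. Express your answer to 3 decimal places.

μ̂_MAP = 0.192

The Exponential(rate=μ) likelihood is ∝ μ^n e^(−μΣtᵢ). Here n = 4 and Σtᵢ = 10.9 + 2.9 + 10.7 + 7 = 31.5.
Posterior ∝ μ^3e^(−5μ) · μ^4e^(−31.5μ) = μ^7e^(−36.5μ), i.e. Gamma(8, 36.5).
Mode = (a−1)/b = 7/36.5 ≈ 0.192.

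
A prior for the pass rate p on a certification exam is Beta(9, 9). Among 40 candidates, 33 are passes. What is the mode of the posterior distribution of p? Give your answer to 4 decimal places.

Prior: Beta(9, 9).
Data: 33 successes in 40 trials. The binomial likelihood contributes p^33(1−p)^7, so the posterior is Beta(9+33, 9+7) = Beta(42, 16).
For Beta(a, b) with a, b > 1 the mode is (a−1)/(a+b−2) = 41/56 ≈ 0.7321.

p̂_MAP = 0.7321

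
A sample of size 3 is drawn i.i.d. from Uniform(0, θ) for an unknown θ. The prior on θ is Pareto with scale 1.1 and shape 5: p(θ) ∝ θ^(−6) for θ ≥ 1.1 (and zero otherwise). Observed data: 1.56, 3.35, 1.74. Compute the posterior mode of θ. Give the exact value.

θ̂_MAP = 3.35

The Uniform(0, θ) likelihood is θ^(−n) for θ ≥ max(xᵢ), zero otherwise. Here max(xᵢ) = 3.35.
Posterior ∝ θ^(−6) · θ^(−3) = θ^(−9) on θ ≥ max(1.1, 3.35) = 3.35.
This density is strictly decreasing in θ, so the posterior mode lies at the lower boundary of the support.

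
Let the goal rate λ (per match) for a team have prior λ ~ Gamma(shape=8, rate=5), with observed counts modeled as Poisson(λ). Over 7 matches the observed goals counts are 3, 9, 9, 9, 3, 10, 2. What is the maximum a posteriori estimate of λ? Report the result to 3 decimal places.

λ̂_MAP = 4.333

Σxᵢ = 3+9+9+9+3+10+2 = 45, with n = 7.
Posterior ∝ λ^7e^(−5λ) · λ^45e^(−7λ) = λ^52e^(−12λ), i.e. Gamma(shape=53, rate=12).
The mode of a Gamma(a, b) with a ≥ 1 (shape–rate) is (a−1)/b = 52/12 ≈ 4.333.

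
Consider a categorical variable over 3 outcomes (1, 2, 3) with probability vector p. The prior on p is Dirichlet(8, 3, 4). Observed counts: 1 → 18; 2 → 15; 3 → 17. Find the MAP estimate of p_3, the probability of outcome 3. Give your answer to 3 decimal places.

MAP estimate: 0.323

The posterior is Dirichlet(αᵢ + nᵢ) = Dirichlet(26, 18, 21).
For a Dirichlet(a₁,…,a_K) with all aᵢ > 1, the mode has j-th component (aⱼ − 1)/(Σaᵢ − K).
Here Σaᵢ = 65 and K = 3, so p_3 = (21 − 1)/(65 − 3) = 20/62 ≈ 0.323.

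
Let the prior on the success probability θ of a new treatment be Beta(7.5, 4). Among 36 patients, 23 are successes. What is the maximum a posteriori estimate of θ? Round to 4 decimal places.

θ̂_MAP = 0.6484

Prior: Beta(7.5, 4).
Data: 23 successes in 36 trials. The binomial likelihood contributes θ^23(1−θ)^13, so the posterior is Beta(7.5+23, 4+13) = Beta(30.5, 17).
For Beta(a, b) with a, b > 1 the mode is (a−1)/(a+b−2) = 29.5/45.5 ≈ 0.6484.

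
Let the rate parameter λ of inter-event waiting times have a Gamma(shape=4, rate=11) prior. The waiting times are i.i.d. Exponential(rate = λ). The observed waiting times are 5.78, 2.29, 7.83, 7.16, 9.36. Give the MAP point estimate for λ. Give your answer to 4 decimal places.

λ̂_MAP = 0.1842

The Exponential(rate=λ) likelihood is ∝ λ^n e^(−λΣtᵢ). Here n = 5 and Σtᵢ = 5.78 + 2.29 + 7.83 + 7.16 + 9.36 = 32.42.
Posterior ∝ λ^3e^(−11λ) · λ^5e^(−32.42λ) = λ^8e^(−43.42λ), i.e. Gamma(9, 43.42).
Mode = (a−1)/b = 8/43.42 ≈ 0.1842.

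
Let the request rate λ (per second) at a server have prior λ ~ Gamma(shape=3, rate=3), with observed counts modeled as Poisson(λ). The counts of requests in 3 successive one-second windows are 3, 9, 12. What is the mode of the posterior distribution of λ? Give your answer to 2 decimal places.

λ̂_MAP = 4.33

Σxᵢ = 3+9+12 = 24, with n = 3.
Posterior ∝ λ^2e^(−3λ) · λ^24e^(−3λ) = λ^26e^(−6λ), i.e. Gamma(shape=27, rate=6).
The mode of a Gamma(a, b) with a ≥ 1 (shape–rate) is (a−1)/b = 26/6 ≈ 4.33.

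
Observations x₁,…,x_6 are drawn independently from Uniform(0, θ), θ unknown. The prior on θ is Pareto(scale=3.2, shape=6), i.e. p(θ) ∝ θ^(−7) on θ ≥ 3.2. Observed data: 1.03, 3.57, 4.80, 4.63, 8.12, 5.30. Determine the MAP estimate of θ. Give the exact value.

θ̂_MAP = 8.12

The Uniform(0, θ) likelihood is θ^(−n) for θ ≥ max(xᵢ), zero otherwise. Here max(xᵢ) = 8.12.
Posterior ∝ θ^(−7) · θ^(−6) = θ^(−13) on θ ≥ max(3.2, 8.12) = 8.12.
This density is strictly decreasing in θ, so the posterior mode lies at the lower boundary of the support.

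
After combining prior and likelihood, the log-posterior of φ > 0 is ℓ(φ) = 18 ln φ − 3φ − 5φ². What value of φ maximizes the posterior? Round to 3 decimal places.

φ̂_MAP = 1.200

ℓ'(φ) = 18/φ − 3 − 10φ. Setting this to zero and multiplying by φ: 10φ² + 3φ − 18 = 0.
φ = (−3 + √(3² + 4·10·18)) / (2·10) = (−3 + √729) / 20 = (−3 + 27)/20 = 6/5.
ℓ''(φ) = −18/φ² − 10 < 0, confirming a maximum.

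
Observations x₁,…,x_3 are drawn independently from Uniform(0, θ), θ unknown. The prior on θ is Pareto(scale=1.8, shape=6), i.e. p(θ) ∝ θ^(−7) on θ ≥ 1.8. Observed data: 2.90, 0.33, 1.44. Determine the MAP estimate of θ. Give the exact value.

θ̂_MAP = 2.90

The Uniform(0, θ) likelihood is θ^(−n) for θ ≥ max(xᵢ), zero otherwise. Here max(xᵢ) = 2.90.
Posterior ∝ θ^(−7) · θ^(−3) = θ^(−10) on θ ≥ max(1.8, 2.90) = 2.90.
This density is strictly decreasing in θ, so the posterior mode lies at the lower boundary of the support.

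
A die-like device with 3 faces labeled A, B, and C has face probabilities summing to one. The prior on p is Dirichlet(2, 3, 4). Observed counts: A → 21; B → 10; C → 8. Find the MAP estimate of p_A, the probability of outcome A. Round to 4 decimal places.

The posterior is Dirichlet(αᵢ + nᵢ) = Dirichlet(23, 13, 12).
For a Dirichlet(a₁,…,a_K) with all aᵢ > 1, the mode has j-th component (aⱼ − 1)/(Σaᵢ − K).
Here Σaᵢ = 48 and K = 3, so p_A = (23 − 1)/(48 − 3) = 22/45 ≈ 0.4889.

MAP estimate of p_A = 0.4889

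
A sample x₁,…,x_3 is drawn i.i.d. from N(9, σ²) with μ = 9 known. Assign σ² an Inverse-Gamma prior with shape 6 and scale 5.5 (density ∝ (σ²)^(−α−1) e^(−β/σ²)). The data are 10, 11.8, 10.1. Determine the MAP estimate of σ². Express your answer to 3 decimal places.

σ̂²_MAP = 1.238

Sum of squared deviations about the known mean: SS = (10−9)² + (11.8−9)² + (10.1−9)² = 10.05.
The Normal likelihood contributes (σ²)^(−n/2) exp(−SS/(2σ²)), so the posterior is Inverse-Gamma(α + n/2, β + SS/2) = Inverse-Gamma(7.5, 10.525).
The mode of Inverse-Gamma(a, b) is b/(a+1) = 10.525/8.5 ≈ 1.238.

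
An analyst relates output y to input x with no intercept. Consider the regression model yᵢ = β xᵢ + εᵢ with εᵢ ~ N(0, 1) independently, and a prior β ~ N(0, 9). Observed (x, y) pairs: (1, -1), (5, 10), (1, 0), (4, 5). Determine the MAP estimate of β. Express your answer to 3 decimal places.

log p(β | y) = −Σ(yᵢ − βxᵢ)²/(2·1) − β²/(2·9) + const.
Setting the derivative to zero: Σxᵢ(yᵢ − βxᵢ)/1 − β/9 = 0, so β = Σxᵢyᵢ / (Σxᵢ² + σ²/τ²).
Σxᵢyᵢ = 1·(-1) + 5·10 + 1·0 + 4·5 = 69; Σxᵢ² = 43; σ²/τ² = 1/9.
β̂_MAP = 69 / (43 + 1/9) = 69/(388/9) = 621/388 ≈ 1.601.

β̂_MAP = 1.601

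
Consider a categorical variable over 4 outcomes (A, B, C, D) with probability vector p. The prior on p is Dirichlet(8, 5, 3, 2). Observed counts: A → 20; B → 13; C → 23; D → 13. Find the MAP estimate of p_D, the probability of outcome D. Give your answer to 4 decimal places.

The posterior is Dirichlet(αᵢ + nᵢ) = Dirichlet(28, 18, 26, 15).
For a Dirichlet(a₁,…,a_K) with all aᵢ > 1, the mode has j-th component (aⱼ − 1)/(Σaᵢ − K).
Here Σaᵢ = 87 and K = 4, so p_D = (15 − 1)/(87 − 4) = 14/83 ≈ 0.1687.

MAP estimate of p_D = 0.1687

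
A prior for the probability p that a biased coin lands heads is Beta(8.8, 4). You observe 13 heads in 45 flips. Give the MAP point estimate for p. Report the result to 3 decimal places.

Prior: Beta(8.8, 4).
Data: 13 successes in 45 trials. The binomial likelihood contributes p^13(1−p)^32, so the posterior is Beta(8.8+13, 4+32) = Beta(21.8, 36).
For Beta(a, b) with a, b > 1 the mode is (a−1)/(a+b−2) = 20.8/55.8 ≈ 0.373.

p̂_MAP = 0.373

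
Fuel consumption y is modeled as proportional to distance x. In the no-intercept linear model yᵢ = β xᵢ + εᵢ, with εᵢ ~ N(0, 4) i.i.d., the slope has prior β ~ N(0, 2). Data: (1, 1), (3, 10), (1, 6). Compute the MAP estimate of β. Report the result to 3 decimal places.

β̂_MAP = 2.846

log p(β | y) = −Σ(yᵢ − βxᵢ)²/(2·4) − β²/(2·2) + const.
Setting the derivative to zero: Σxᵢ(yᵢ − βxᵢ)/4 − β/2 = 0, so β = Σxᵢyᵢ / (Σxᵢ² + σ²/τ²).
Σxᵢyᵢ = 1·1 + 3·10 + 1·6 = 37; Σxᵢ² = 11; σ²/τ² = 2.
β̂_MAP = 37 / (11 + 2) = 37/13 ≈ 2.846.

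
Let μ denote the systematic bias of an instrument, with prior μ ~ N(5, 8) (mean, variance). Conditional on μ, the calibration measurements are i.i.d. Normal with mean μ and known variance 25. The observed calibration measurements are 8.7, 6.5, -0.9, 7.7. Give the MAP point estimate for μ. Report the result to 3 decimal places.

μ̂_MAP = 5.281

n = 4; x̄ = (8.7 + 6.5 + (-0.9) + 7.7)/4 = 22/4 = 5.5.
For a Normal prior and Normal likelihood with known variance, the posterior is Normal; its mode equals its mean, the precision-weighted average.
Prior precision 1/σ₀² = 1/8 = 0.125; data precision n/σ² = 4/25 = 0.16.
μ̂ = (0.125·5 + 0.16·5.5) / (0.125 + 0.16) = 1.505/0.285 = 301/57 ≈ 5.281.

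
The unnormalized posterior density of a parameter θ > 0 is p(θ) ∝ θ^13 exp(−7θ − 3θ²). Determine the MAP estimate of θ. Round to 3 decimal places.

ℓ'(θ) = 13/θ − 7 − 6θ. Setting this to zero and multiplying by θ: 6θ² + 7θ − 13 = 0.
θ = (−7 + √(7² + 4·6·13)) / (2·6) = (−7 + √361) / 12 = (−7 + 19)/12 = 1.
ℓ''(θ) = −13/θ² − 6 < 0, confirming a maximum.

θ̂_MAP = 1.000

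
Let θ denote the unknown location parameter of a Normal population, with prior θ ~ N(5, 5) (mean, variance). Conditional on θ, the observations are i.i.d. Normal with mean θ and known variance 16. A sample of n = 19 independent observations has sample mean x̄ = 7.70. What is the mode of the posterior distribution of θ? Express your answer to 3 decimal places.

n = 19, x̄ = 7.70.
For a Normal prior and Normal likelihood with known variance, the posterior is Normal; its mode equals its mean, the precision-weighted average.
Prior precision 1/σ₀² = 1/5 = 0.2; data precision n/σ² = 19/16 = 1.1875.
θ̂ = (0.2·5 + 1.1875·7.7) / (0.2 + 1.1875) = 10.14375/1.3875 = 541/74 ≈ 7.311.

θ̂_MAP = 7.311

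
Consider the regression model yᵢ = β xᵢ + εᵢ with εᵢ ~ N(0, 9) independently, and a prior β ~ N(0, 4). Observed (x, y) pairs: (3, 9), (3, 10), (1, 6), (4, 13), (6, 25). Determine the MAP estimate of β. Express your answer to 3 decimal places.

log p(β | y) = −Σ(yᵢ − βxᵢ)²/(2·9) − β²/(2·4) + const.
Setting the derivative to zero: Σxᵢ(yᵢ − βxᵢ)/9 − β/4 = 0, so β = Σxᵢyᵢ / (Σxᵢ² + σ²/τ²).
Σxᵢyᵢ = 3·9 + 3·10 + 1·6 + 4·13 + 6·25 = 265; Σxᵢ² = 71; σ²/τ² = 2.25.
β̂_MAP = 265 / (71 + 2.25) = 265/73.25 ≈ 3.618.

β̂_MAP = 3.618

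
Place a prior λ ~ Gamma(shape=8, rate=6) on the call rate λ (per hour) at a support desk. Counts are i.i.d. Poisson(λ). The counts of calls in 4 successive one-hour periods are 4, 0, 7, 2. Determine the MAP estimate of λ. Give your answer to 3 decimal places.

λ̂_MAP = 2.000

Σxᵢ = 4+0+7+2 = 13, with n = 4.
Posterior ∝ λ^7e^(−6λ) · λ^13e^(−4λ) = λ^20e^(−10λ), i.e. Gamma(shape=21, rate=10).
The mode of a Gamma(a, b) with a ≥ 1 (shape–rate) is (a−1)/b = 20/10 ≈ 2.000.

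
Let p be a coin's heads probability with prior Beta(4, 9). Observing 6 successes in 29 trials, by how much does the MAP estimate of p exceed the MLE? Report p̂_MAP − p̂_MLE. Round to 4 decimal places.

MAP − MLE = 0.0181

Posterior is Beta(10, 32); MAP = (10−1)/(42−2) = 9/40 ≈ 0.22500.
MLE ignores the prior: p̂_MLE = k/n = 6/29 ≈ 0.20690.
Difference = 9/40 − 6/29 = 21/1160 ≈ 0.0181.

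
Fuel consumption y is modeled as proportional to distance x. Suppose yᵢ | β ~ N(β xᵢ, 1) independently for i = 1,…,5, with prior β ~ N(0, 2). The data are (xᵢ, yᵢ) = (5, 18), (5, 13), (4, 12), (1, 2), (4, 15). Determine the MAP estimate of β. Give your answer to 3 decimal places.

β̂_MAP = 3.174

log p(β | y) = −Σ(yᵢ − βxᵢ)²/(2·1) − β²/(2·2) + const.
Setting the derivative to zero: Σxᵢ(yᵢ − βxᵢ)/1 − β/2 = 0, so β = Σxᵢyᵢ / (Σxᵢ² + σ²/τ²).
Σxᵢyᵢ = 5·18 + 5·13 + 4·12 + 1·2 + 4·15 = 265; Σxᵢ² = 83; σ²/τ² = 0.5.
β̂_MAP = 265 / (83 + 0.5) = 265/83.5 ≈ 3.174.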